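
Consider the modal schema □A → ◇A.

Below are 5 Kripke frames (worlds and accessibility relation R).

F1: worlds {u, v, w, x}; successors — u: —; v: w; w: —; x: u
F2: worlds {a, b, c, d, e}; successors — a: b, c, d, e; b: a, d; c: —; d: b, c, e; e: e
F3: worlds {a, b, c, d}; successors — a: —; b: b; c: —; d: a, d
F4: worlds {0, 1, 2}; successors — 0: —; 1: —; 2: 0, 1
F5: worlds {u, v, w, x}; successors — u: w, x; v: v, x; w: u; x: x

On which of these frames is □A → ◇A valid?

F5

Frame correspondent (Sahlqvist): ∀x ∃y Rxy — i.e. seriality.
F1: fails — world u has no successor.
F2: fails — world c has no successor.
F3: fails — world a has no successor.
F4: fails — world 0 has no successor.
F5: condition met.
Valid on: F5.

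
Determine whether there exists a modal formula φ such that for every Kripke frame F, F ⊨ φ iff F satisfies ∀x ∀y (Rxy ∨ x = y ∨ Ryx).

Any modally definable frame class is closed under disjoint unions.
Take 4 disjoint single-world reflexive frames: each is trivially connected, but their disjoint union has 4 worlds with no edge between distinct components, so it is not connected.
So the class is not modally definable.

No — not modally definable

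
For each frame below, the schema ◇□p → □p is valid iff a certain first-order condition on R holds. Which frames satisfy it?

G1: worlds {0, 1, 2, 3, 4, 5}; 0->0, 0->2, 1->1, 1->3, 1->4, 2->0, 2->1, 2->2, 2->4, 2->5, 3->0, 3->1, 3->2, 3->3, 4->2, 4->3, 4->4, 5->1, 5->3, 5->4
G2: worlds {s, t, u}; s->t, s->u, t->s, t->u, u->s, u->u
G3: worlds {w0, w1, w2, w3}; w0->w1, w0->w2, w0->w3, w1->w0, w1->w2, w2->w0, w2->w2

This is the axiom for the Euclidean property; its first-order frame correspondent is ∀x ∀y ∀z (Rxy ∧ Rxz → Ryz).
G1: fails — R13 and R14 but not R34.
G2: fails — Rsu and Rst but not Rut.
G3: fails — Rw0w1 and Rw0w1 but not Rw1w1.
Valid on no frame.

none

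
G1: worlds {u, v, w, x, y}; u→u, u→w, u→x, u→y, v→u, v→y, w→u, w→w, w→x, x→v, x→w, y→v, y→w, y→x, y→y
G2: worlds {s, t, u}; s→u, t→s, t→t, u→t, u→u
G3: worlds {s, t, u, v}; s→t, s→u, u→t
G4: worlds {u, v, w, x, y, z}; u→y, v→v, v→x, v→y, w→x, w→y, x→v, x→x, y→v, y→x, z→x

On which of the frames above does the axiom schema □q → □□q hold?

This is the axiom for transitivity; its first-order frame correspondent is ∀x ∀y ∀z (Rxy ∧ Ryz → Rxz).
G1: fails — Rxw and Rwu but not Rxu.
G2: fails — Rut and Rts but not Rus.
G3: holds.
G4: fails — Rwx and Rxv but not Rwv.
Valid on: G3.

G3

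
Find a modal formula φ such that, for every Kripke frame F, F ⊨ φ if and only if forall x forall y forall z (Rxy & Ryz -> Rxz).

□q → □□q

The condition is transitivity. The 4 schema □q → □□q defines it.
Suppose □q→□□q is valid. Take Rxy, Ryz and set V(q)={w : Rxw}. Then □q at x, so □□q at x, so □q at y, so q at z, i.e. Rxz.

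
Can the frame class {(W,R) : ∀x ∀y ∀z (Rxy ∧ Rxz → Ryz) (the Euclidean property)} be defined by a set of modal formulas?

The condition is the Euclidean property. A defining modal formula is ◇q → □◇q.

Yes, by ◇q → □◇q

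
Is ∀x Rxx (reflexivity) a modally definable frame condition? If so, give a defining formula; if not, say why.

Definable; □p → p defines it

Yes: it is reflexivity, defined by the T schema □p → p.
Suppose □p→p is valid. At any x set V(p)={w : Rxw}. Then □p holds at x, so p holds at x, i.e. Rxx.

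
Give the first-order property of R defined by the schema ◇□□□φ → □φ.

∀x ∀y ∀z ((xRy ∧ xRz) → ∃w (yR³w ∧ z = w))

This is a Sahlqvist (Geach-type) schema ◇^1□^3φ → □^1◇^0φ.
First-order correspondent: ∀x ∀y ∀z ((xRy ∧ xRz) → ∃w (yR³w ∧ z = w)).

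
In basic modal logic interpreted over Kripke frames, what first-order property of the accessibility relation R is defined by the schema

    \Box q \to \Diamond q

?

Suppose □q→◇q is valid. At any x set V(q)=W. Then □q at x, so ◇q at x, so x has a successor.

seriality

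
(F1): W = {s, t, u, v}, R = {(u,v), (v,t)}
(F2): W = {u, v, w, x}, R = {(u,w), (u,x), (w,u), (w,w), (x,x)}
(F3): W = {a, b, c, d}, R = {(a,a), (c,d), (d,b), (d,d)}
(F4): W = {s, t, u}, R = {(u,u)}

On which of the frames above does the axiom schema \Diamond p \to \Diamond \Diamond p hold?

This is the axiom for a generalized confluence (Geach) condition; its first-order frame correspondent is \forall x \forall y (xRy \to \exists w (y = w \wedge x R^2 w)).
(F1): fails — uRv but no w with v=w and uR²w.
(F2): holds.
(F3): holds.
(F4): holds.

(F2), (F3), (F4)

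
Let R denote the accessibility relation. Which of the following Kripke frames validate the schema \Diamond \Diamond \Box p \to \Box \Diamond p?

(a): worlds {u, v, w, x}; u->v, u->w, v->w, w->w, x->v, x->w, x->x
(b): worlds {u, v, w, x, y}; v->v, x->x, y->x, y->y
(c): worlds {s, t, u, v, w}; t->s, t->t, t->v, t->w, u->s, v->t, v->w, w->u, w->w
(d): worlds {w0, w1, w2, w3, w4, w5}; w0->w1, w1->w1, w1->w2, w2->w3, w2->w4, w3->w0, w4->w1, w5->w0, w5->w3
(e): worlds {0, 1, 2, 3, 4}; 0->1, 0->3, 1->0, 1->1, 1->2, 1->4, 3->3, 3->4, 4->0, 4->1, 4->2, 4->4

This is the axiom for a generalized confluence (Geach) condition; its first-order frame correspondent is \forall x \forall y \forall z ((x R^2 y \wedge xRz) \to \exists w (yRw \wedge zRw)).
(a): holds.
(b): holds.
(c): fails — tR²s, tRs but no w* with sRw* and sRw*.
(d): fails — w0R²w2, w0Rw1 but no w with w2Rw and w1Rw.
(e): fails — 0R²2, 0R1 but no w with 2Rw and 1Rw.
Valid on: (a), (b).

(a), (b)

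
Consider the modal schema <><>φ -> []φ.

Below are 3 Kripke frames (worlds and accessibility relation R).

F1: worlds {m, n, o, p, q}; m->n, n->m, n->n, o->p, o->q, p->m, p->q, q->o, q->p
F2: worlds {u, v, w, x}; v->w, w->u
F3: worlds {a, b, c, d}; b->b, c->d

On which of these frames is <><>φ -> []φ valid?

The schema corresponds to a generalized confluence (Geach) condition: forall x forall y forall z ((x R^2 y & xRz) -> exists w (y = w & z = w)).
F1: fails — mR²m, mRn but m ≠ n.
F2: fails — vR²u, vRw but u ≠ w.
F3: holds.
Valid on: F3.

F3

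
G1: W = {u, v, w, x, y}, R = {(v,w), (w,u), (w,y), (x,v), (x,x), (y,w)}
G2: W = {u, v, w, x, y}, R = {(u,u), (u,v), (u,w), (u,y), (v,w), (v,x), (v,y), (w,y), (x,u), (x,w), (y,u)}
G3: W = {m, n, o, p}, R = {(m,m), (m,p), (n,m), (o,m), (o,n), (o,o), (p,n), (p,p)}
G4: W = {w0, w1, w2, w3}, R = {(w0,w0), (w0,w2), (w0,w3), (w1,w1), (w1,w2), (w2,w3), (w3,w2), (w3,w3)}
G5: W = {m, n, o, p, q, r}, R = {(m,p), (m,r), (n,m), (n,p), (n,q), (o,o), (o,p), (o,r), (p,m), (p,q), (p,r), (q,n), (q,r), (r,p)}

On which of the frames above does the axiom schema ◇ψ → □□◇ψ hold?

Frame correspondent (Sahlqvist): ∀x ∀y ∀z ((xRy ∧ xR²z) → ∃w (y = w ∧ zRw)) — i.e. a generalized confluence (Geach) condition.
G1: fails — vRw, vR²u but no t with w=t and uRt.
G2: fails — uRu, uR²v but no t with u=t and vRt.
G3: fails — mRm, mR²p but no w with m=w and pRw.
G4: fails — w0Rw0, w0R²w2 but no w with w0=w and w2Rw.
G5: fails — mRp, mR²p but no w with p=w and pRw.
Valid on no frame.

none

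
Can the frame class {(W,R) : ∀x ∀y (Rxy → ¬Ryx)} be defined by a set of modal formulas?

No

If a class were modally definable it would be closed under surjective bounded morphisms (Goldblatt–Thomason).
The 3-cycle (worlds a,b,c with a→b→c→a) is asymmetric. Mapping every world to a single reflexive point • is a surjective bounded morphism, and the reflexive point is not asymmetric (R•• but asymmetry requires ¬R••).
So no modal formula (or set of formulas) defines exactly the asymmetric frames.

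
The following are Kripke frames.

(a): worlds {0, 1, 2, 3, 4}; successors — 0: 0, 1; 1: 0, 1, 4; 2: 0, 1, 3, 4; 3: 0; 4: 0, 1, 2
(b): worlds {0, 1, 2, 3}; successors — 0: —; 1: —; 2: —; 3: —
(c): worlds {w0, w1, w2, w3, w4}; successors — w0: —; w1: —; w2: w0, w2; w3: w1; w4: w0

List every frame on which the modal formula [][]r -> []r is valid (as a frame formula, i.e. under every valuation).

(b)

The schema corresponds to density: forall x forall y (Rxy -> exists z (Rxz & Rzy)).
(a): fails — R23 but no z with R2z and Rz3.
(b): holds.
(c): fails — Rw4w0 but no z with Rw4z and Rzw0.
Valid on: (b).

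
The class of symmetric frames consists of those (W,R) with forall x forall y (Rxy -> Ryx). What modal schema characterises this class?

This is symmetry; the standard corresponding axiom is B: r → □◇r.
Suppose r→□◇r is valid. Take Rxy and set V(r)={x}. Then r at x, so □◇r at x, so ◇r at y, so some z with Ryz has r; z=x, i.e. Ryx.

r → □◇r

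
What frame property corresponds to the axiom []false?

Emptiness of R

□⊥ is valid iff no world has any successor (otherwise □⊥ fails at any world with one).
Conversely, any frame satisfying forall x forall y ~Rxy validates the schema.
So the correspondent is emptiness of R.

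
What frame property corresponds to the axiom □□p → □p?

Density

This is the C4 axiom.
It corresponds to density: ∀x ∀y (Rxy → ∃z (Rxz ∧ Rzy)).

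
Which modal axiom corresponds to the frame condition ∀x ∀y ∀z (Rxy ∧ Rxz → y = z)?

A defining formula is ◇p → □p (the CD axiom).

◇p → □p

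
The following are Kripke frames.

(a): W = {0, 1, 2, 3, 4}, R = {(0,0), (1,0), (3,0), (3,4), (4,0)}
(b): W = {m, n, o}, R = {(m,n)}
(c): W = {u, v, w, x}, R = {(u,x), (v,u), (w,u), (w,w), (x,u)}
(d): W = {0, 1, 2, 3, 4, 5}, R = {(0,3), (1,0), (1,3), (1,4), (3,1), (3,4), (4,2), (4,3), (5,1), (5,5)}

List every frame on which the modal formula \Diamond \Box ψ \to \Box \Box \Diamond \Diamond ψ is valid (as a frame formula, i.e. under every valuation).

(a), (b)

Frame correspondent (Sahlqvist): \forall x \forall y \forall z ((xRy \wedge x R^2 z) \to \exists w (yRw \wedge z R^2 w)) — i.e. a generalized confluence (Geach) condition.
(a): condition met.
(b): condition met.
(c): fails — wRu, wR²u but no t with uRt and uR²t.
(d): fails — 1R0, 1R²2 but no w with 0Rw and 2R²w.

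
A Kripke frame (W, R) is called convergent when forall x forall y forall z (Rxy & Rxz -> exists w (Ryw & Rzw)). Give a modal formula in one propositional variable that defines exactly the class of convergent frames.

◇□p → □◇p

This is convergence; the standard corresponding axiom is .2: ◇□p → □◇p.
Suppose ◇□p→□◇p is valid. Take Rxy, Rxz and set V(p)={w : Ryw}. Then □p at y so ◇□p at x, so □◇p at x, so ◇p at z, giving w with Rzw and Ryw.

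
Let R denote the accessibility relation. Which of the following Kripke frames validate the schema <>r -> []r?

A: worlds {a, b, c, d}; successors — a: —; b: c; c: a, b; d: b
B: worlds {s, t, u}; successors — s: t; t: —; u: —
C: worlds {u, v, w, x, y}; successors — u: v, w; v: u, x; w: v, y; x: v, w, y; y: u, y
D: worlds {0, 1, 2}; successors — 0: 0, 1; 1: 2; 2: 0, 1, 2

Frame correspondent (Sahlqvist): forall x forall y forall z (Rxy & Rxz -> y = z) — i.e. partial functionality.
A: fails — c sees both a and b.
B: holds.
C: fails — u sees both v and w.
D: fails — 0 sees both 0 and 1.

B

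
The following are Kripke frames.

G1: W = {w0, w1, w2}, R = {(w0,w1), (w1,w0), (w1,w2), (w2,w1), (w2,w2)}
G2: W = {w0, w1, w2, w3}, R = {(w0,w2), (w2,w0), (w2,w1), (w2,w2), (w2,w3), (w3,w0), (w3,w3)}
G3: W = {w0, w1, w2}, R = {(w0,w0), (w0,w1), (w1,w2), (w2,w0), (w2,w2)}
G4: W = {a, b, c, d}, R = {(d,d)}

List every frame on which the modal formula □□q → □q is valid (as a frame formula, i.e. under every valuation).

The schema corresponds to density: ∀x ∀y (Rxy → ∃z (Rxz ∧ Rzy)).
G1: fails — Rw1w0 but no z with Rw1z and Rzw0.
G2: condition met.
G3: condition met.
G4: condition met.

G2, G3, G4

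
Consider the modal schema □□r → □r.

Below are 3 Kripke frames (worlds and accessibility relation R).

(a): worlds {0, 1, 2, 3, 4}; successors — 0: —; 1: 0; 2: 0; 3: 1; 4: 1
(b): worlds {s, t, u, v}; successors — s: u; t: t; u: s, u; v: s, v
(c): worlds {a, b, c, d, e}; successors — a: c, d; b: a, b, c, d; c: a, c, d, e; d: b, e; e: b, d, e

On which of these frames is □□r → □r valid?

(b), (c)

This is the axiom for density; its first-order frame correspondent is ∀x ∀y (Rxy → ∃z (Rxz ∧ Rzy)).
(a): fails — R10 but no z with R1z and Rz0.
(b): holds.
(c): holds.
Valid on: (b), (c).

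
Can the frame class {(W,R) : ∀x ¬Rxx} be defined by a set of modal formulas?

Not modally definable

Modal frame validity is preserved under surjective bounded morphisms.
The 4-cycle (worlds 0,1,2,3 with 0→1→2→3→0) is irreflexive, and the map sending every world to a single reflexive point • is a surjective bounded morphism (forth: every edge maps to (•,•); back: every world has a successor). So any modal formula valid on the 4-cycle is also valid on the reflexive point, which is not irreflexive.
So no modal formula (or set of formulas) defines exactly the irreflexive frames.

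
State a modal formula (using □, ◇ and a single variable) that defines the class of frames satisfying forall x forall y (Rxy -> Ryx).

ψ → □◇ψ

This is symmetry; the standard corresponding axiom is B: ψ → □◇ψ.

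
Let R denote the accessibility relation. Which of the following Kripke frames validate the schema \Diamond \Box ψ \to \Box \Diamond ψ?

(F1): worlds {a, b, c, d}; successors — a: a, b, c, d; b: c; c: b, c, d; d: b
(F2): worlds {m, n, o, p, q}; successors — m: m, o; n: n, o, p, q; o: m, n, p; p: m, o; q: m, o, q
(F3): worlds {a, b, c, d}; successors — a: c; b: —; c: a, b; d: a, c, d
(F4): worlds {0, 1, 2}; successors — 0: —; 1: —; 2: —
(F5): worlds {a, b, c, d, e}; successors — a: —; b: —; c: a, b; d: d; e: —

(F2), (F4)

Frame correspondent (Sahlqvist): \forall x \forall y \forall z (Rxy \wedge Rxz \to \exists w (Ryw \wedge Rzw)) — i.e. convergence.
(F1): fails — Rab and Rad but b and d have no common successor.
(F2): condition met.
(F3): fails — Rcb and Rcb but b and b have no common successor.
(F4): condition met.
(F5): fails — Rca and Rca but a and a have no common successor.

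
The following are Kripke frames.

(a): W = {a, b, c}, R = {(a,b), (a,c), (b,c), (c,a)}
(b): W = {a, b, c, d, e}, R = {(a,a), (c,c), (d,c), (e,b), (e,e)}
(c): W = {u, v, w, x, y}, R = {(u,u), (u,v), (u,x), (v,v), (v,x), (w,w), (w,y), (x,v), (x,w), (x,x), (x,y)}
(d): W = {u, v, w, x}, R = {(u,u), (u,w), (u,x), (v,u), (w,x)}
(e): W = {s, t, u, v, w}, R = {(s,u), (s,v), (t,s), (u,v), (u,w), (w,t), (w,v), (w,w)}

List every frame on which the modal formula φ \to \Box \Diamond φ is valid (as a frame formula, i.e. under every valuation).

The schema corresponds to symmetry: \forall x \forall y (Rxy \to Ryx).
(a): fails — Rab but not Rba.
(b): fails — Reb but not Rbe.
(c): fails — Ruv but not Rvu.
(d): fails — Ruw but not Rwu.
(e): fails — Ruv but not Rvu.

none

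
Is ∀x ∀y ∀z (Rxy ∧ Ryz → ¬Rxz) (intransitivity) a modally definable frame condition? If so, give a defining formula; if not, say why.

If a class were modally definable it would be closed under surjective bounded morphisms (Goldblatt–Thomason).
The 7-cycle (worlds a,b,c,d,e,f,g with a→b→c→d→e→f→g→a) is intransitive. Mapping every world to a single reflexive point • is a surjective bounded morphism; the reflexive point is not intransitive (R••∧R•• but R••).
So the class is not modally definable.

Not modally definable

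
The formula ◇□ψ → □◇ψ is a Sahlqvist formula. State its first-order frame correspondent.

convergence

Suppose ◇□ψ→□◇ψ is valid. Take Rxy, Rxz and set V(ψ)={w : Ryw}. Then □ψ at y so ◇□ψ at x, so □◇ψ at x, so ◇ψ at z, giving w with Rzw and Ryw.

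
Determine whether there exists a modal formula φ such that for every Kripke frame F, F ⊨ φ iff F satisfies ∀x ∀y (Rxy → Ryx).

Yes: it is symmetry, defined by the B schema p → □◇p.
Suppose p→□◇p is valid. Take Rxy and set V(p)={x}. Then p at x, so □◇p at x, so ◇p at y, so some z with Ryz has p; z=x, i.e. Ryx.

Yes, by p → □◇p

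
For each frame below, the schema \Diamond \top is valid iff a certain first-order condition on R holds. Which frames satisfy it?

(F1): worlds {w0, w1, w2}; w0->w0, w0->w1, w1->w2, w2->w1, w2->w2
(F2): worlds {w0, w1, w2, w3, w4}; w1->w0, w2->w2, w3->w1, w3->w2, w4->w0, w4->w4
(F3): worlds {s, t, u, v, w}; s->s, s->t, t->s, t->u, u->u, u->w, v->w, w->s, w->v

This is the axiom for seriality; its first-order frame correspondent is \forall x \exists y Rxy.
(F1): ✓.
(F2): fails — world w0 has no successor.
(F3): ✓.
Valid on: (F1), (F3).

(F1), (F3)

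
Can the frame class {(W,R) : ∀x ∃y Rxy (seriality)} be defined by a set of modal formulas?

Definable; □q → ◇q defines it

Yes: it is seriality, defined by the D schema □q → ◇q.
Suppose □q→◇q is valid. At any x set V(q)=W. Then □q at x, so ◇q at x, so x has a successor.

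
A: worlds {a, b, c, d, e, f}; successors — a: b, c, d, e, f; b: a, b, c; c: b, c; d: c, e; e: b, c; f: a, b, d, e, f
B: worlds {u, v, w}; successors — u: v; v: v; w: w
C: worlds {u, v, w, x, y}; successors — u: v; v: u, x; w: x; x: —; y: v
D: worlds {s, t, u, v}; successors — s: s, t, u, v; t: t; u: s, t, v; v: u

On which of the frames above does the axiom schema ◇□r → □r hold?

The schema corresponds to the Euclidean property: ∀x ∀y ∀z (Rxy ∧ Rxz → Ryz).
A: fails — Rab and Rae but not Rbe.
B: satisfies the condition.
C: fails — Ruv and Ruv but not Rvv.
D: fails — Rsv and Rsv but not Rvv.

B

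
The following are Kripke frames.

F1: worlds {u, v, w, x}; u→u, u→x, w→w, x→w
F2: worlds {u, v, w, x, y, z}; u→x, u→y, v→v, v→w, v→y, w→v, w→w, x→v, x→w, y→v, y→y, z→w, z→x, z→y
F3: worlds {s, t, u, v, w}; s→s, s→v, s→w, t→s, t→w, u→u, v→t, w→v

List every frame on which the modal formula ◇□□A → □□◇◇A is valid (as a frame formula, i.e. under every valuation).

The schema corresponds to a generalized confluence (Geach) condition: ∀x ∀y ∀z ((xRy ∧ xR²z) → ∃w (yR²w ∧ zR²w)).
F1: condition met.
F2: condition met.
F3: fails — sRv, sR²w but no w* with vR²w* and wR²w*.

F1, F2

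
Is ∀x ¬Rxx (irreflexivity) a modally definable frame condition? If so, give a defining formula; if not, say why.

No

If a class were modally definable it would be closed under surjective bounded morphisms (Goldblatt–Thomason).
The 5-cycle (worlds w0,w1,w2,w3,w4 with w0→w1→w2→w3→w4→w0) is irreflexive, and the map sending every world to a single reflexive point • is a surjective bounded morphism (forth: every edge maps to (•,•); back: every world has a successor). So any modal formula valid on the 5-cycle is also valid on the reflexive point, which is not irreflexive.
So no modal formula (or set of formulas) defines exactly the irreflexive frames.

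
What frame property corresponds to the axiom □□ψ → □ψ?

Suppose □□ψ→□ψ is valid. Take Rxy and set V(ψ)={w : xR²w}. Then □□ψ at x, so □ψ at x, so ψ at y, i.e. ∃z(Rxz∧Rzy).
Conversely, any frame satisfying ∀x ∀y (Rxy → ∃z (Rxz ∧ Rzy)) validates the schema.
So the correspondent is density.

density: ∀x ∀y (Rxy → ∃z (Rxz ∧ Rzy))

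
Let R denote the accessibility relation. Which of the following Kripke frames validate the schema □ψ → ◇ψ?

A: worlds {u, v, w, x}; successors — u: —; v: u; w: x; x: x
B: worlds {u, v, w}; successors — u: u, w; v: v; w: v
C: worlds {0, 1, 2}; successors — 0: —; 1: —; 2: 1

B

Frame correspondent (Sahlqvist): ∀x ∃y Rxy — i.e. seriality.
A: fails — world u has no successor.
B: condition met.
C: fails — world 0 has no successor.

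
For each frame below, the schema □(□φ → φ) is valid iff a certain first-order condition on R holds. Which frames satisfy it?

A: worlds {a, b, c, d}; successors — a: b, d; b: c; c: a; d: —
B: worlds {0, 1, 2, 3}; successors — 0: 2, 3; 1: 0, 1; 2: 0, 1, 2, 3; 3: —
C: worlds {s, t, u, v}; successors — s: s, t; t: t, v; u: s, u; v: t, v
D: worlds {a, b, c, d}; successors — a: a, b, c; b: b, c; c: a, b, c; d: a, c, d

C, D

The schema corresponds to shift-reflexivity: ∀x ∀y (Rxy → Ryy).
A: fails — Rca but not Raa.
B: fails — R10 but not R00.
C: holds.
D: holds.
Valid on: C, D.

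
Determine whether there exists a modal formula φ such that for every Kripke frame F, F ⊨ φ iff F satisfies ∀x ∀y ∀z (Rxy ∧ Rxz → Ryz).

Yes: it is the Euclidean property, defined by the 5 schema ◇p → □◇p.
Suppose ◇p→□◇p is valid. Take Rxy, Rxz and set V(p)={y}. Then ◇p at x, so □◇p at x, so ◇p at z, so some w with Rzw has p; w=y, i.e. Rzy. By symmetry of the argument, Ryz.

Definable; ◇p → □◇p defines it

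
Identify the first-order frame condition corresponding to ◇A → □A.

Suppose ◇A→□A is valid. Take Rxy, Rxz and set V(A)={y}. Then ◇A at x, so □A at x, so A at z, i.e. z=y.

partial functionality: ∀x ∀y ∀z (Rxy ∧ Rxz → y = z)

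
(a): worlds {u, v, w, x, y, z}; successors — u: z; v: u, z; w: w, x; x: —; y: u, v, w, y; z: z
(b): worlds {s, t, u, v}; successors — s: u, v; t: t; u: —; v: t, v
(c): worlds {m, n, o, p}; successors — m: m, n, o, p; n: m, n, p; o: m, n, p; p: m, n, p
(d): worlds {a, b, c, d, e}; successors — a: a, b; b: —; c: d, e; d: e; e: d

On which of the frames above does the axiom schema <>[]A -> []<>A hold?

(c)

This is the axiom for convergence; its first-order frame correspondent is forall x forall y forall z (Rxy & Rxz -> exists w (Ryw & Rzw)).
(a): fails — Rww and Rwx but w and x have no common successor.
(b): fails — Rsv and Rsu but v and u have no common successor.
(c): satisfies the condition.
(d): fails — Rab and Rab but b and b have no common successor.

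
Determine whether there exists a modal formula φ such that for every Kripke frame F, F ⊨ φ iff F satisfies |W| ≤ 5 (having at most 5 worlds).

No — not modally definable

Any modally definable frame class is closed under disjoint unions.
Any modal formula valid on each of 6 disjoint one-world frames is valid on their disjoint union (validity is preserved under disjoint unions). Each one-world frame has |W|=1≤5, but the union has |W|=6.
So no modal formula (or set of formulas) defines exactly the |W|≤5 frames.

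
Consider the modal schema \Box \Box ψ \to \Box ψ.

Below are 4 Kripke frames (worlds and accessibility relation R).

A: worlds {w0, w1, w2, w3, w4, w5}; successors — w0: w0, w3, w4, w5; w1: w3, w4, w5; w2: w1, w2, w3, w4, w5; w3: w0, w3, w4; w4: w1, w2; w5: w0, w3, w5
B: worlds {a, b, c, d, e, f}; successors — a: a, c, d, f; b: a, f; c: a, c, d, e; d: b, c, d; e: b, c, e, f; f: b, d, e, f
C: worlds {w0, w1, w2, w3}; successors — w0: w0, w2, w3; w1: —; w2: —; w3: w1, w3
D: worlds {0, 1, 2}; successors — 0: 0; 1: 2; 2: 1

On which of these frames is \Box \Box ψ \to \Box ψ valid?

Frame correspondent (Sahlqvist): \forall x \forall y (Rxy \to \exists z (Rxz \wedge Rzy)) — i.e. density.
A: satisfies the condition.
B: satisfies the condition.
C: satisfies the condition.
D: fails — R12 but no z with R1z and Rz2.

A, B, C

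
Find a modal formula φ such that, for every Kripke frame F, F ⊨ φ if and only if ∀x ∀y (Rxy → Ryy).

The condition is shift-reflexivity. The T□ schema □(□q → q) defines it.

□(□q → q)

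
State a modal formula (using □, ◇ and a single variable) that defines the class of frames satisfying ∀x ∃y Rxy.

A defining formula is □q → ◇q (the D axiom).
Suppose □q→◇q is valid. At any x set V(q)=W. Then □q at x, so ◇q at x, so x has a successor.

□q → ◇q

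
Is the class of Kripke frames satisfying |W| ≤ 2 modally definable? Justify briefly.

Not modally definable

Any modally definable frame class is closed under disjoint unions.
Any modal formula valid on each of 3 disjoint one-world frames is valid on their disjoint union (validity is preserved under disjoint unions). Each one-world frame has |W|=1≤2, but the union has |W|=3.
So no modal formula (or set of formulas) defines exactly the |W|≤2 frames.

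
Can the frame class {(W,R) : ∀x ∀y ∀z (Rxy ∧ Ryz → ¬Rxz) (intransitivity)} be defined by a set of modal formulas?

No

If a class were modally definable it would be closed under surjective bounded morphisms (Goldblatt–Thomason).
The 3-cycle (worlds w0,w1,w2 with w0→w1→w2→w0) is intransitive. Mapping every world to a single reflexive point • is a surjective bounded morphism; the reflexive point is not intransitive (R••∧R•• but R••).
Hence intransitivity is not modally definable.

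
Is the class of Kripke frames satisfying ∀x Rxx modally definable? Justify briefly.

Yes: it is reflexivity, defined by the T schema □p → p.
Suppose □p→p is valid. At any x set V(p)={w : Rxw}. Then □p holds at x, so p holds at x, i.e. Rxx.

Yes — defined by □p → p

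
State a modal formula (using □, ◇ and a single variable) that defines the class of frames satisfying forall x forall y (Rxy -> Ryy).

□(□s → s)

This is shift-reflexivity; the standard corresponding axiom is T□: □(□s → s).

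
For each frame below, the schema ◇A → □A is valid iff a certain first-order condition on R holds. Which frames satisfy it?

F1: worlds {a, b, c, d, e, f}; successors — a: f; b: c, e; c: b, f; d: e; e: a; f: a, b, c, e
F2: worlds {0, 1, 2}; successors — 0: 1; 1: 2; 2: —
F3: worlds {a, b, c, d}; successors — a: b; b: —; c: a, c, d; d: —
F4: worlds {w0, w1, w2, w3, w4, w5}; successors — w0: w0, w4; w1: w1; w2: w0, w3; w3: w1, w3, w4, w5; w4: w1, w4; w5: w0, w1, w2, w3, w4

F2

The schema corresponds to partial functionality: ∀x ∀y ∀z (Rxy ∧ Rxz → y = z).
F1: fails — b sees both c and e.
F2: condition met.
F3: fails — c sees both a and c.
F4: fails — w0 sees both w0 and w4.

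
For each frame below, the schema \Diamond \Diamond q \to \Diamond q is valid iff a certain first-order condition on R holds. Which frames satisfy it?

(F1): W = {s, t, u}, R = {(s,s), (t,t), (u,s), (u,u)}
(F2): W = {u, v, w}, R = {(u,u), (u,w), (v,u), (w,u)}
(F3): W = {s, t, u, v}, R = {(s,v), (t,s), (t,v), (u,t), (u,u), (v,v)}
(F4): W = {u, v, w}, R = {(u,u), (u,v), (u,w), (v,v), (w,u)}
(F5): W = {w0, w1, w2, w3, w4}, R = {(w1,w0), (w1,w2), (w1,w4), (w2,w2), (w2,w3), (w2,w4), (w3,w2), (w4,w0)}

(F1)

Frame correspondent (Sahlqvist): \forall x \forall y \forall z (Rxy \wedge Ryz \to Rxz) — i.e. transitivity.
(F1): ✓.
(F2): fails — Rvu and Ruw but not Rvw.
(F3): fails — Rut and Rtv but not Ruv.
(F4): fails — Rwu and Ruv but not Rwv.
(F5): fails — Rw1w2 and Rw2w3 but not Rw1w3.
Valid on: (F1).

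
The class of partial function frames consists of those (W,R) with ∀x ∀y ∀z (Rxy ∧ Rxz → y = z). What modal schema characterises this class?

The condition is partial functionality. The CD schema ◇ψ → □ψ defines it.
Suppose ◇ψ→□ψ is valid. Take Rxy, Rxz and set V(ψ)={y}. Then ◇ψ at x, so □ψ at x, so ψ at z, i.e. z=y.

◇ψ → □ψ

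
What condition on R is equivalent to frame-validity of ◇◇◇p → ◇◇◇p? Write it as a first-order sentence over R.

This is a Sahlqvist (Geach-type) schema ◇^3□^0p → □^0◇^3p.
First-order correspondent: ∀x ∀y (xR³y → ∃w (y = w ∧ xR³w)).

∀x ∀y (xR³y → ∃w (y = w ∧ xR³w))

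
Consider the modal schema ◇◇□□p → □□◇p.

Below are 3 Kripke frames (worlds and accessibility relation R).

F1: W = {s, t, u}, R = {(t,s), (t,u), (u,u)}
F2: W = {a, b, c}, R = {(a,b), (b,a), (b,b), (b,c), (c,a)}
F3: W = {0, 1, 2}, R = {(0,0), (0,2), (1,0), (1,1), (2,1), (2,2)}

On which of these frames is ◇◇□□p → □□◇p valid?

Frame correspondent (Sahlqvist): ∀x ∀y ∀z ((xR²y ∧ xR²z) → ∃w (yR²w ∧ zRw)) — i.e. a generalized confluence (Geach) condition.
F1: condition met.
F2: fails — aR²c, aR²c but no w with cR²w and cRw.
F3: condition met.

F1, F3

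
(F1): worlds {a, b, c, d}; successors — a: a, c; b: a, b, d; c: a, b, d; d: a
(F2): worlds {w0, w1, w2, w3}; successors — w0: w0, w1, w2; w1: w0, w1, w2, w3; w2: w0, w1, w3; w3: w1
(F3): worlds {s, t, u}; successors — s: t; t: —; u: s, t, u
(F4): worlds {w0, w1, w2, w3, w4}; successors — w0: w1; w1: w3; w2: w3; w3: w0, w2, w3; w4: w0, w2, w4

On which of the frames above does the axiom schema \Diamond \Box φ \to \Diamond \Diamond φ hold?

The schema corresponds to a generalized confluence (Geach) condition: \forall x \forall y (xRy \to \exists w (yRw \wedge x R^2 w)).
(F1): satisfies the condition.
(F2): satisfies the condition.
(F3): fails — sRt but no w with tRw and sR²w.
(F4): satisfies the condition.

(F1), (F2), (F4)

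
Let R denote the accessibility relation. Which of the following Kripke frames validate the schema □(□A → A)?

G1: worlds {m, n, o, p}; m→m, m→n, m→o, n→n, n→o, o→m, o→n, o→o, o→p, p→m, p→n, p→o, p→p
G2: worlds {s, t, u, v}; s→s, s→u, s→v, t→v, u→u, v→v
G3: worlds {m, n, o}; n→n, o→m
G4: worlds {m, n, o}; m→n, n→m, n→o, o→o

G1, G2

The schema corresponds to shift-reflexivity: ∀x ∀y (Rxy → Ryy).
G1: holds.
G2: holds.
G3: fails — Rom but not Rmm.
G4: fails — Rnm but not Rmm.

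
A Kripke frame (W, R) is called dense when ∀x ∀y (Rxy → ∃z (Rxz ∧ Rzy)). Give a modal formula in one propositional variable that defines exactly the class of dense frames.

A defining formula is □□p → □p (the C4 axiom).
Suppose □□p→□p is valid. Take Rxy and set V(p)={w : xR²w}. Then □□p at x, so □p at x, so p at y, i.e. ∃z(Rxz∧Rzy).

□□p → □p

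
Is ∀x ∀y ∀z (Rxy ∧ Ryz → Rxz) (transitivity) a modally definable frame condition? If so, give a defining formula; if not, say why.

The condition is transitivity. A defining modal formula is □q → □□q.

Yes, by □q → □□q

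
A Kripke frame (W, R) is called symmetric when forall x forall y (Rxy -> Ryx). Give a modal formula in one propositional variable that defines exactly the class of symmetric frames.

r → □◇r

The condition is symmetry. The B schema r → □◇r defines it.
Suppose r→□◇r is valid. Take Rxy and set V(r)={x}. Then r at x, so □◇r at x, so ◇r at y, so some z with Ryz has r; z=x, i.e. Ryx.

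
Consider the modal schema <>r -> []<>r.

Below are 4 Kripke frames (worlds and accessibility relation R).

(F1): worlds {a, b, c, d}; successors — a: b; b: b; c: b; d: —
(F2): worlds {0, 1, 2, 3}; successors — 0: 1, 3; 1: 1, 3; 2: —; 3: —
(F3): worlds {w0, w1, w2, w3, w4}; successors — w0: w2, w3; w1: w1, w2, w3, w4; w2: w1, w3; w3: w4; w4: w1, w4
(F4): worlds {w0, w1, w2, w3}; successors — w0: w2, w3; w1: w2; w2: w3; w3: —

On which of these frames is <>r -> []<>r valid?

(F1)

This is the axiom for the Euclidean property; its first-order frame correspondent is forall x forall y forall z (Rxy & Rxz -> Ryz).
(F1): holds.
(F2): fails — R03 and R01 but not R31.
(F3): fails — Rw0w2 and Rw0w2 but not Rw2w2.
(F4): fails — Rw0w2 and Rw0w2 but not Rw2w2.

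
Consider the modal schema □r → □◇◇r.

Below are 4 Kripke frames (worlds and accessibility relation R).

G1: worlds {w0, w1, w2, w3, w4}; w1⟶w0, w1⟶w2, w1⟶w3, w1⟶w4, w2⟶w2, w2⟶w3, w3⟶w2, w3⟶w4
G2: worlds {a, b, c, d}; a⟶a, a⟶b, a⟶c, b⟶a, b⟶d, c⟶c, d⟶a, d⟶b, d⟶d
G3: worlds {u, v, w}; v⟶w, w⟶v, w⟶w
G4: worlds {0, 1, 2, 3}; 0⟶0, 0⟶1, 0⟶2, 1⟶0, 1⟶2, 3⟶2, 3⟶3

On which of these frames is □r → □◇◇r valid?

G2, G3

The schema corresponds to a generalized confluence (Geach) condition: ∀x ∀z (xRz → ∃w (xRw ∧ zR²w)).
G1: fails — w1Rw0 but no w with w1Rw and w0R²w.
G2: holds.
G3: holds.
G4: fails — 0R2 but no w with 0Rw and 2R²w.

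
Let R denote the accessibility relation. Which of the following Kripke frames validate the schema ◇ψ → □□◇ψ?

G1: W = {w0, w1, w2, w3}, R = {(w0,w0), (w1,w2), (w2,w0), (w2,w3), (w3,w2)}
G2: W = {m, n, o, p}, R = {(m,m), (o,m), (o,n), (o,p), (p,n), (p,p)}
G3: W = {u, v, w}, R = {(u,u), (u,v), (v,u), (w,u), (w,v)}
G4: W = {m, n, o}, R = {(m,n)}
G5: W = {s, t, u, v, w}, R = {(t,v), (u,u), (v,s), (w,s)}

G4

This is the axiom for a generalized confluence (Geach) condition; its first-order frame correspondent is ∀x ∀y ∀z ((xRy ∧ xR²z) → ∃w (y = w ∧ zRw)).
G1: fails — w1Rw2, w1R²w0 but no w with w2=w and w0Rw.
G2: fails — oRm, oR²n but no w with m=w and nRw.
G3: fails — uRv, uR²v but no t with v=t and vRt.
G4: holds.
G5: fails — tRv, tR²s but no w* with v=w* and sRw*.
Valid on: G4.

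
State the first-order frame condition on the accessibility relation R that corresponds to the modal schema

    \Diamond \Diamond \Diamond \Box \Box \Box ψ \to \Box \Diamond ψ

This is a Sahlqvist (Geach-type) schema ◇^3□^3ψ → □^1◇^1ψ.
Minimal-valuation argument: fix x; take any y with xR^3y and any z with xR^1z. Set V(ψ) to the set of worlds R-reachable from y in exactly 3 steps. Then □^3ψ holds at y, so the antecedent holds at x; validity forces ◇^1ψ at z, giving a w with zR^1w and yR^3w.
First-order correspondent: \forall x \forall y \forall z ((x R^3 y \wedge xRz) \to \exists w (y R^3 w \wedge zRw)).

\forall x \forall y \forall z ((x R^3 y \wedge xRz) \to \exists w (y R^3 w \wedge zRw))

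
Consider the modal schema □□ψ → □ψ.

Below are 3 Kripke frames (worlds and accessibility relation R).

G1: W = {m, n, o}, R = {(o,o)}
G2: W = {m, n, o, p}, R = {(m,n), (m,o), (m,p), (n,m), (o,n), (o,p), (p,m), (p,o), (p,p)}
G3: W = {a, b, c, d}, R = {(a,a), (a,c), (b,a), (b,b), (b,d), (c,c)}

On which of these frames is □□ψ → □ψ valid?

G1, G3

This is the axiom for density; its first-order frame correspondent is ∀x ∀y (Rxy → ∃z (Rxz ∧ Rzy)).
G1: ✓.
G2: fails — Ron but no z with Roz and Rzn.
G3: ✓.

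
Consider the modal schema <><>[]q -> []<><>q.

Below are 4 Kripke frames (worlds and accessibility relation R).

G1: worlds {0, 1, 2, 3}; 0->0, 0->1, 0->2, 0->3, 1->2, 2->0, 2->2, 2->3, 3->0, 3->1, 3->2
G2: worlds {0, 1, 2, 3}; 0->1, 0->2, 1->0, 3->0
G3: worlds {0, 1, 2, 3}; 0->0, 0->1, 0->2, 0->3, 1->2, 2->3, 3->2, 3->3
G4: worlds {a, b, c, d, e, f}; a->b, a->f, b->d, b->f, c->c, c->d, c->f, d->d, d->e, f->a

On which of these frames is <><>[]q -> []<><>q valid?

G1

The schema corresponds to a generalized confluence (Geach) condition: forall x forall y forall z ((x R^2 y & xRz) -> exists w (yRw & z R^2 w)).
G1: ✓.
G2: fails — 0R²0, 0R2 but no w with 0Rw and 2R²w.
G3: fails — 0R²1, 0R1 but no w with 1Rw and 1R²w.
G4: fails — aR²a, aRb but no w with aRw and bR²w.
Valid on: G1.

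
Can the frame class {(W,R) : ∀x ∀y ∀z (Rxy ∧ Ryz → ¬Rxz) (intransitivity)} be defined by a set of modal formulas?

Modal frame validity is preserved under surjective bounded morphisms.
The 5-cycle (worlds s,t,u,v,w with s→t→u→v→w→s) is intransitive. Mapping every world to a single reflexive point • is a surjective bounded morphism; the reflexive point is not intransitive (R••∧R•• but R••).
So the class is not modally definable.

Not modally definable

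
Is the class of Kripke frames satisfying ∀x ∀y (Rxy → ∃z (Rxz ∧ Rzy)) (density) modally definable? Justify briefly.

This is a Sahlqvist condition; the C4 axiom □□q → □q defines it.

Yes — defined by □□q → □q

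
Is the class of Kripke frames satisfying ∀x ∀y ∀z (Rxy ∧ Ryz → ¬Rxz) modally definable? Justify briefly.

Any modally definable frame class is closed under surjective bounded morphisms.
The 3-cycle (worlds s,t,u with s→t→u→s) is intransitive. Mapping every world to a single reflexive point • is a surjective bounded morphism; the reflexive point is not intransitive (R••∧R•• but R••).
Hence intransitivity is not modally definable.

Not definable by any modal formula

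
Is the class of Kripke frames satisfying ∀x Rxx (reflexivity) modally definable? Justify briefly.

Yes: it is reflexivity, defined by the T schema □q → q.

Definable; □q → q defines it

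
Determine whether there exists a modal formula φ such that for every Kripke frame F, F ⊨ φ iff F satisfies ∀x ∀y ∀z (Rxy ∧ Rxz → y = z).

Yes, by ◇q → □q

This is a Sahlqvist condition; the CD axiom ◇q → □q defines it.
Suppose ◇q→□q is valid. Take Rxy, Rxz and set V(q)={y}. Then ◇q at x, so □q at x, so q at z, i.e. z=y.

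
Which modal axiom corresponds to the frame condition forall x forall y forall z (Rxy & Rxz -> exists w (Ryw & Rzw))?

The condition is convergence. The .2 schema ◇□s → □◇s defines it.
Suppose ◇□s→□◇s is valid. Take Rxy, Rxz and set V(s)={w : Ryw}. Then □s at y so ◇□s at x, so □◇s at x, so ◇s at z, giving w with Rzw and Ryw.

◇□s → □◇s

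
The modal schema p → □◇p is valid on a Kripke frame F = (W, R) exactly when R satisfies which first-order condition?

symmetry

Suppose p→□◇p is valid. Take Rxy and set V(p)={x}. Then p at x, so □◇p at x, so ◇p at y, so some z with Ryz has p; z=x, i.e. Ryx.
Conversely, any frame satisfying ∀x ∀y (Rxy → Ryx) validates the schema.
So the correspondent is symmetry.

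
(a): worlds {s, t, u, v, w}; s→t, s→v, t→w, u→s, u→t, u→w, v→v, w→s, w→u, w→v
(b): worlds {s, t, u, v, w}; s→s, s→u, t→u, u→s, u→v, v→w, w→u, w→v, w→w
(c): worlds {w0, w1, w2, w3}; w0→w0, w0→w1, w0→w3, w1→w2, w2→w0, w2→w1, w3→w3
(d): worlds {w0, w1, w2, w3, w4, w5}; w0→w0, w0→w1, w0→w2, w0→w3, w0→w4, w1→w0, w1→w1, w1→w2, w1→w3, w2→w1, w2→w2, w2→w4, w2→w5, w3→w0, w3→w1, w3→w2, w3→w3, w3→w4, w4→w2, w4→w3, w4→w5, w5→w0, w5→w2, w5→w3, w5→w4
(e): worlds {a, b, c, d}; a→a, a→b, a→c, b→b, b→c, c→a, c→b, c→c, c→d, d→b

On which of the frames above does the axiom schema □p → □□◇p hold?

(d), (e)

The schema corresponds to a generalized confluence (Geach) condition: ∀x ∀z (xR²z → ∃w (xRw ∧ zRw)).
(a): fails — tR²s but no w* with tRw* and sRw*.
(b): fails — sR²v but no w* with sRw* and vRw*.
(c): fails — w0R²w1 but no w with w0Rw and w1Rw.
(d): holds.
(e): holds.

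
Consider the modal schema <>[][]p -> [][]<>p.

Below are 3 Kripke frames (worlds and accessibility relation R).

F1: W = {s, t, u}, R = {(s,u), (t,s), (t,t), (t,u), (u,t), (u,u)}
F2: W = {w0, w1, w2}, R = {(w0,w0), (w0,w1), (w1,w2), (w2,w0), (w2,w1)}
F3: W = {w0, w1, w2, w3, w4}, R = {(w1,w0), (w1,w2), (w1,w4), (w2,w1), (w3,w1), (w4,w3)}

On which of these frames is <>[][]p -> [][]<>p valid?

F1

Frame correspondent (Sahlqvist): forall x forall y forall z ((xRy & x R^2 z) -> exists w (y R^2 w & zRw)) — i.e. a generalized confluence (Geach) condition.
F1: ✓.
F2: fails — w0Rw1, w0R²w1 but no w with w1R²w and w1Rw.
F3: fails — w1Rw0, w1R²w1 but no w with w0R²w and w1Rw.
Valid on: F1.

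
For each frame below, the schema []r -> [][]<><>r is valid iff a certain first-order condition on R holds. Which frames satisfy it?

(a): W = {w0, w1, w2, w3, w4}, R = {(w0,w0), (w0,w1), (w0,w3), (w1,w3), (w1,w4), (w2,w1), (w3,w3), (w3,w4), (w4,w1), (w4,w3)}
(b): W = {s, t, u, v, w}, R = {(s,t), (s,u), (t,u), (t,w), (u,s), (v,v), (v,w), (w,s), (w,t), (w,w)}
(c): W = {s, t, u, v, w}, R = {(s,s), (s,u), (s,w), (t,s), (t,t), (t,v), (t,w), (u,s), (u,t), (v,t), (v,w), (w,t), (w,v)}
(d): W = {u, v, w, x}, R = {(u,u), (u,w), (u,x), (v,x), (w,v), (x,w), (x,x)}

(c), (d)

Frame correspondent (Sahlqvist): forall x forall z (x R^2 z -> exists w (xRw & z R^2 w)) — i.e. a generalized confluence (Geach) condition.
(a): fails — w2R²w4 but no w with w2Rw and w4R²w.
(b): fails — uR²u but no w* with uRw* and uR²w*.
(c): holds.
(d): holds.
Valid on: (c), (d).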